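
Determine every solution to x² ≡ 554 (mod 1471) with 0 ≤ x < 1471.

45, 1426

Since 1471 ≡ 3 (mod 4), a square root of 554 is 554^((1471+1)/4) = 554^368 mod 1471.
Repeated squaring: 554^2≡948, 554^4≡1394, 554^8≡45, 554^16≡554, 554^32≡948, 554^64≡1394, 554^128≡45, 554^256≡554 (mod 1471).
554^368 = 554^(256+64+32+16) ≡ 45 (mod 1471).
Check: 45² = 2025 ≡ 554 (mod 1471). The two roots are 45 and 1426.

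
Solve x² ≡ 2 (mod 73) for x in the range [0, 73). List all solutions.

73 ≡ 1 (mod 4), so we find a root by search.
Trying successive values, 32² = 1024 ≡ 2 (mod 73). The other root is 73 − 32 = 41.

32, 41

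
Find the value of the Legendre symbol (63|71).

Reciprocity: 63 ≡ 3 and 71 ≡ 3 (mod 4), so (63/71) = −(71/63).
Reduce top mod 63: now compute (8/63).
Pull out 2^3: since 63 ≡ 7 (mod 8), (2/63) = +1, so (2/63)^3 = +1.
Reached (1/63) = 1. Collecting the sign flips along the way, the symbol is -1.

-1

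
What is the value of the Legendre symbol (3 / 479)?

Reciprocity: 3 ≡ 3 and 479 ≡ 3 (mod 4), so (3/479) = −(479/3).
Reduce top mod 3: now compute (2/3).
Pull out 2: since 3 ≡ 3 (mod 8), (2/3) = -1.
Reached (1/3) = 1. Collecting the sign flips along the way, the symbol is +1.

1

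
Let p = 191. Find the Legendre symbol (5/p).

Reciprocity: 5 ≡ 1 and 191 ≡ 3 (mod 4), so (5/191) = +(191/5).
Reduce top mod 5: now compute (1/5).
Reached (1/5) = 1. Collecting the sign flips along the way, the symbol is +1.

1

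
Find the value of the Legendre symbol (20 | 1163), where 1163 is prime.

Pull out 2^2: since 1163 ≡ 3 (mod 8), (2/1163) = -1, so (2/1163)^2 = +1.
Reciprocity: 5 ≡ 1 and 1163 ≡ 3 (mod 4), so (5/1163) = +(1163/5).
Reduce top mod 5: now compute (3/5).
Reciprocity: 3 ≡ 3 and 5 ≡ 1 (mod 4), so (3/5) = +(5/3).
Reduce top mod 3: now compute (2/3).
Pull out 2: since 3 ≡ 3 (mod 8), (2/3) = -1.
Reached (1/3) = 1. Collecting the sign flips along the way, the symbol is -1.

-1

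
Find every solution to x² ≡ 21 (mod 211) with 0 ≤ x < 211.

77, 134

Since 211 ≡ 3 (mod 4), a square root of 21 is 21^((211+1)/4) = 21^53 mod 211.
Repeated squaring: 21^2≡19, 21^4≡150, 21^8≡134, 21^16≡21, 21^32≡19 (mod 211).
21^53 = 21^(32+16+4+1) ≡ 134 (mod 211).
Check: 134² = 17956 ≡ 21 (mod 211). The two roots are 77 and 134.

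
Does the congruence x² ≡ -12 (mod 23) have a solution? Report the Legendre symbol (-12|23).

-1

Euler's criterion: (-12/23) ≡ 11^11 (mod 23).
11^2 ≡ 6 (mod 23)
11^4 ≡ 13 (mod 23)
11^8 ≡ 8 (mod 23)
11^11 = 11^(8+2+1) ≡ 22 (mod 23).
Result is 22 ≡ −1, so (-12/23) = −1.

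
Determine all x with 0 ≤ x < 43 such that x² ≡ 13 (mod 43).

Since 43 ≡ 3 (mod 4), a square root of 13 is 13^((43+1)/4) = 13^11 mod 43.
Repeated squaring: 13^2≡40, 13^4≡9, 13^8≡38 (mod 43).
13^11 = 13^(8+2+1) ≡ 23 (mod 43).
Check: 23² = 529 ≡ 13 (mod 43). The two roots are 20 and 23.

20, 23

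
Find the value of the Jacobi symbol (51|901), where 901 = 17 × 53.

0

Reciprocity: 51 ≡ 3 and 901 ≡ 1 (mod 4), so (51/901) = +(901/51).
Reduce top mod 51: now compute (34/51).
Pull out 2: since 51 ≡ 3 (mod 8), (2/51) = -1.
Reciprocity: 17 ≡ 1 and 51 ≡ 3 (mod 4), so (17/51) = +(51/17).
Reduce top mod 17: now compute (0/17).
Top reduces to 0: gcd > 1, so the symbol is 0.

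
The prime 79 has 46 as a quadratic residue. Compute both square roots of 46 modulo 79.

21, 58

Since 79 ≡ 3 (mod 4), a square root of 46 is 46^((79+1)/4) = 46^20 mod 79.
Repeated squaring: 46^2≡62, 46^4≡52, 46^8≡18, 46^16≡8 (mod 79).
46^20 = 46^(16+4) ≡ 21 (mod 79).
Check: 21² = 441 ≡ 46 (mod 79). The two roots are 21 and 58.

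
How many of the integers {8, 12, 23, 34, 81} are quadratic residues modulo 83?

3

(8/83) = -1 → non-residue.
(12/83) = +1 → QR.
(23/83) = +1 → QR.
(34/83) = -1 → non-residue.
(81/83) = +1 → QR.
Total quadratic residues among the 5: 3.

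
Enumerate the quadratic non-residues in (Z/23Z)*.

Square k = 1,…,11 (k and 23−k give the same square):
1²=1, 2²=4, 3²=9, 4²=16, 5²≡2, 6²≡13, 7²≡3, 8²≡18, 9²≡12, 10²≡8, 11²≡6 (mod 23).
The residues are {1, 2, 3, 4, 6, 8, 9, 12, 13, 16, 18}; the non-residues are the remaining 11 nonzero classes.

5, 7, 10, 11, 14, 15, 17, 19, 20, 21, 22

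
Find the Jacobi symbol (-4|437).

First reduce: -4 ≡ 433 (mod 437).
Reciprocity: 433 ≡ 1 and 437 ≡ 1 (mod 4), so (433/437) = +(437/433).
Reduce top mod 433: now compute (4/433).
Pull out 2^2: since 433 ≡ 1 (mod 8), (2/433) = +1, so (2/433)^2 = +1.
Reached (1/433) = 1. Collecting the sign flips along the way, the symbol is +1.

1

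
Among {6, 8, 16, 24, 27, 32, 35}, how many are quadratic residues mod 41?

(6/41) = -1 → non-residue.
(8/41) = +1 → QR.
(16/41) = +1 → QR.
(24/41) = -1 → non-residue.
(27/41) = -1 → non-residue.
(32/41) = +1 → QR.
(35/41) = -1 → non-residue.
Total quadratic residues among the 7: 3.

3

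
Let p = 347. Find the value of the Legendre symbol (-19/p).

1

Euler's criterion: (-19/347) ≡ 328^173 (mod 347).
328^2 ≡ 14 (mod 347)
328^4 ≡ 196 (mod 347)
328^8 ≡ 246 (mod 347)
328^16 ≡ 138 (mod 347)
328^32 ≡ 306 (mod 347)
328^64 ≡ 293 (mod 347)
328^128 ≡ 140 (mod 347)
328^173 = 328^(128+32+8+4+1) ≡ 1 (mod 347).
Result is 1, so (-19/347) = 1.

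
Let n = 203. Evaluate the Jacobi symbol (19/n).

Reciprocity: 19 ≡ 3 and 203 ≡ 3 (mod 4), so (19/203) = −(203/19).
Reduce top mod 19: now compute (13/19).
Reciprocity: 13 ≡ 1 and 19 ≡ 3 (mod 4), so (13/19) = +(19/13).
Reduce top mod 13: now compute (6/13).
Pull out 2: since 13 ≡ 5 (mod 8), (2/13) = -1.
Reciprocity: 3 ≡ 3 and 13 ≡ 1 (mod 4), so (3/13) = +(13/3).
Reduce top mod 3: now compute (1/3).
Reached (1/3) = 1. Collecting the sign flips along the way, the symbol is +1.

1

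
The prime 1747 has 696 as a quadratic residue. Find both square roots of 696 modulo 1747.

449, 1298

Since 1747 ≡ 3 (mod 4), a square root of 696 is 696^((1747+1)/4) = 696^437 mod 1747.
Repeated squaring: 696^2≡497, 696^4≡682, 696^8≡422, 696^16≡1637, 696^32≡1618, 696^64≡918, 696^128≡670, 696^256≡1668 (mod 1747).
696^437 = 696^(256+128+32+16+4+1) ≡ 449 (mod 1747).
Check: 449² = 201601 ≡ 696 (mod 1747). The two roots are 449 and 1298.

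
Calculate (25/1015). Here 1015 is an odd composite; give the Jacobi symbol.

0

Reciprocity: 25 ≡ 1 and 1015 ≡ 3 (mod 4), so (25/1015) = +(1015/25).
Reduce top mod 25: now compute (15/25).
Reciprocity: 15 ≡ 3 and 25 ≡ 1 (mod 4), so (15/25) = +(25/15).
Reduce top mod 15: now compute (10/15).
Pull out 2: since 15 ≡ 7 (mod 8), (2/15) = +1.
Reciprocity: 5 ≡ 1 and 15 ≡ 3 (mod 4), so (5/15) = +(15/5).
Reduce top mod 5: now compute (0/5).
Top reduces to 0: gcd > 1, so the symbol is 0.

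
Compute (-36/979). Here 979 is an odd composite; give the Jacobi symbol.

First reduce: -36 ≡ 943 (mod 979).
Reciprocity: 943 ≡ 3 and 979 ≡ 3 (mod 4), so (943/979) = −(979/943).
Reduce top mod 943: now compute (36/943).
Pull out 2^2: since 943 ≡ 7 (mod 8), (2/943) = +1, so (2/943)^2 = +1.
Reciprocity: 9 ≡ 1 and 943 ≡ 3 (mod 4), so (9/943) = +(943/9).
Reduce top mod 9: now compute (7/9).
Reciprocity: 7 ≡ 3 and 9 ≡ 1 (mod 4), so (7/9) = +(9/7).
Reduce top mod 7: now compute (2/7).
Pull out 2: since 7 ≡ 7 (mod 8), (2/7) = +1.
Reached (1/7) = 1. Collecting the sign flips along the way, the symbol is -1.

-1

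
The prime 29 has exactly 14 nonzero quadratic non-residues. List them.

2 3 8 10 11 12 14 15 17 18 19 21 26 27

Square k = 1,…,14 (k and 29−k give the same square):
1²=1, 2²=4, 3²=9, 4²=16, 5²=25, 6²≡7, 7²≡20, 8²≡6, 9²≡23, 10²≡13, 11²≡5, 12²≡28, 13²≡24, 14²≡22 (mod 29).
The residues are {1, 4, 5, 6, 7, 9, 13, 16, 20, 22, 23, 24, 25, 28}; the non-residues are the remaining 14 nonzero classes.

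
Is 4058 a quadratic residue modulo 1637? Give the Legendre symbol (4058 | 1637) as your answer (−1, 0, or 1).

1

First reduce: 4058 ≡ 784 (mod 1637).
Pull out 2^4: since 1637 ≡ 5 (mod 8), (2/1637) = -1, so (2/1637)^4 = +1.
Reciprocity: 49 ≡ 1 and 1637 ≡ 1 (mod 4), so (49/1637) = +(1637/49).
Reduce top mod 49: now compute (20/49).
Pull out 2^2: since 49 ≡ 1 (mod 8), (2/49) = +1, so (2/49)^2 = +1.
Reciprocity: 5 ≡ 1 and 49 ≡ 1 (mod 4), so (5/49) = +(49/5).
Reduce top mod 5: now compute (4/5).
Pull out 2^2: since 5 ≡ 5 (mod 8), (2/5) = -1, so (2/5)^2 = +1.
Reached (1/5) = 1. Collecting the sign flips along the way, the symbol is +1.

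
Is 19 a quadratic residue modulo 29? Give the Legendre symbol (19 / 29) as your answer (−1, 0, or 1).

-1

Reciprocity: 19 ≡ 3 and 29 ≡ 1 (mod 4), so (19/29) = +(29/19).
Reduce top mod 19: now compute (10/19).
Pull out 2: since 19 ≡ 3 (mod 8), (2/19) = -1.
Reciprocity: 5 ≡ 1 and 19 ≡ 3 (mod 4), so (5/19) = +(19/5).
Reduce top mod 5: now compute (4/5).
Pull out 2^2: since 5 ≡ 5 (mod 8), (2/5) = -1, so (2/5)^2 = +1.
Reached (1/5) = 1. Collecting the sign flips along the way, the symbol is -1.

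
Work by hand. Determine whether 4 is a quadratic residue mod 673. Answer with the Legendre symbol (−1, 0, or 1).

Euler's criterion: (4/673) ≡ 4^336 (mod 673).
4^2 ≡ 16 (mod 673)
4^4 ≡ 256 (mod 673)
4^8 ≡ 255 (mod 673)
4^16 ≡ 417 (mod 673)
4^32 ≡ 255 (mod 673)
4^64 ≡ 417 (mod 673)
4^128 ≡ 255 (mod 673)
4^256 ≡ 417 (mod 673)
4^336 = 4^(256+64+16) ≡ 1 (mod 673).
Result is 1, so (4/673) = 1.

1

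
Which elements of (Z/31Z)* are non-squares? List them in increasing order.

3 6 11 12 13 15 17 21 22 23 24 26 27 29 30

Square k = 1,…,15 (k and 31−k give the same square):
1²=1, 2²=4, 3²=9, 4²=16, 5²=25, 6²≡5, 7²≡18, 8²≡2, 9²≡19, 10²≡7, 11²≡28, 12²≡20, 13²≡14, 14²≡10, 15²≡8 (mod 31).
The residues are {1, 2, 4, 5, 7, 8, 9, 10, 14, 16, 18, 19, 20, 25, 28}; the non-residues are the remaining 15 nonzero classes.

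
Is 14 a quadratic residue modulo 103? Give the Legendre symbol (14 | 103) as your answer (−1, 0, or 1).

Pull out 2: since 103 ≡ 7 (mod 8), (2/103) = +1.
Reciprocity: 7 ≡ 3 and 103 ≡ 3 (mod 4), so (7/103) = −(103/7).
Reduce top mod 7: now compute (5/7).
Reciprocity: 5 ≡ 1 and 7 ≡ 3 (mod 4), so (5/7) = +(7/5).
Reduce top mod 5: now compute (2/5).
Pull out 2: since 5 ≡ 5 (mod 8), (2/5) = -1.
Reached (1/5) = 1. Collecting the sign flips along the way, the symbol is +1.

1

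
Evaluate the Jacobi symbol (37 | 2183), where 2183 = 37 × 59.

0

Reciprocity: 37 ≡ 1 and 2183 ≡ 3 (mod 4), so (37/2183) = +(2183/37).
Reduce top mod 37: now compute (0/37).
Top reduces to 0: gcd > 1, so the symbol is 0.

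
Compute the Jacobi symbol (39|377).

0

Reciprocity: 39 ≡ 3 and 377 ≡ 1 (mod 4), so (39/377) = +(377/39).
Reduce top mod 39: now compute (26/39).
Pull out 2: since 39 ≡ 7 (mod 8), (2/39) = +1.
Reciprocity: 13 ≡ 1 and 39 ≡ 3 (mod 4), so (13/39) = +(39/13).
Reduce top mod 13: now compute (0/13).
Top reduces to 0: gcd > 1, so the symbol is 0.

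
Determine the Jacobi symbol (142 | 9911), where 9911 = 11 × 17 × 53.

Pull out 2: since 9911 ≡ 7 (mod 8), (2/9911) = +1.
Reciprocity: 71 ≡ 3 and 9911 ≡ 3 (mod 4), so (71/9911) = −(9911/71).
Reduce top mod 71: now compute (42/71).
Pull out 2: since 71 ≡ 7 (mod 8), (2/71) = +1.
Reciprocity: 21 ≡ 1 and 71 ≡ 3 (mod 4), so (21/71) = +(71/21).
Reduce top mod 21: now compute (8/21).
Pull out 2^3: since 21 ≡ 5 (mod 8), (2/21) = -1, so (2/21)^3 = -1.
Reached (1/21) = 1. Collecting the sign flips along the way, the symbol is +1.

1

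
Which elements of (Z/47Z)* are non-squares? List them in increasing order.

Square k = 1,…,23 (k and 47−k give the same square):
1²=1, 2²=4, 3²=9, 4²=16, 5²=25, 6²=36, 7²≡2, 8²≡17, 9²≡34, 10²≡6, 11²≡27, 12²≡3, 13²≡28, 14²≡8, 15²≡37, 16²≡21, 17²≡7, 18²≡42, 19²≡32, 20²≡24, 21²≡18, 22²≡14, 23²≡12 (mod 47).
The residues are {1, 2, 3, 4, 6, 7, 8, 9, 12, 14, 16, 17, 18, 21, 24, 25, 27, 28, 32, 34, 36, 37, 42}; the non-residues are the remaining 23 nonzero classes.

5, 10, 11, 13, 15, 19, 20, 22, 23, 26, 29, 30, 31, 33, 35, 38, 39, 40, 41, 43, 44, 45, 46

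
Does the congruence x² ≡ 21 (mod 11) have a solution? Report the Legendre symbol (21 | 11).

-1

First reduce: 21 ≡ 10 (mod 11).
Pull out 2: since 11 ≡ 3 (mod 8), (2/11) = -1.
Reciprocity: 5 ≡ 1 and 11 ≡ 3 (mod 4), so (5/11) = +(11/5).
Reduce top mod 5: now compute (1/5).
Reached (1/5) = 1. Collecting the sign flips along the way, the symbol is -1.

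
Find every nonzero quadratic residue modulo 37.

Square k = 1,…,18 (k and 37−k give the same square):
1²=1, 2²=4, 3²=9, 4²=16, 5²=25, 6²=36, 7²≡12, 8²≡27, 9²≡7, 10²≡26, 11²≡10, 12²≡33, 13²≡21, 14²≡11, 15²≡3, 16²≡34, 17²≡30, 18²≡28 (mod 37).
So the quadratic residues mod 37 are {1, 3, 4, 7, 9, 10, 11, 12, 16, 21, 25, 26, 27, 28, 30, 33, 34, 36}.

1,3,4,7,9,10,11,12,16,21,25,26,27,28,30,33,34,36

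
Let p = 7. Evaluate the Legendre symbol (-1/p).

First reduce: -1 ≡ 6 (mod 7).
Pull out 2: since 7 ≡ 7 (mod 8), (2/7) = +1.
Reciprocity: 3 ≡ 3 and 7 ≡ 3 (mod 4), so (3/7) = −(7/3).
Reduce top mod 3: now compute (1/3).
Reached (1/3) = 1. Collecting the sign flips along the way, the symbol is -1.

-1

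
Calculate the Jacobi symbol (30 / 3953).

1

Pull out 2: since 3953 ≡ 1 (mod 8), (2/3953) = +1.
Reciprocity: 15 ≡ 3 and 3953 ≡ 1 (mod 4), so (15/3953) = +(3953/15).
Reduce top mod 15: now compute (8/15).
Pull out 2^3: since 15 ≡ 7 (mod 8), (2/15) = +1, so (2/15)^3 = +1.
Reached (1/15) = 1. Collecting the sign flips along the way, the symbol is +1.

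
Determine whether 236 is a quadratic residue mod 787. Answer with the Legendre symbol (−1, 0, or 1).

Pull out 2^2: since 787 ≡ 3 (mod 8), (2/787) = -1, so (2/787)^2 = +1.
Reciprocity: 59 ≡ 3 and 787 ≡ 3 (mod 4), so (59/787) = −(787/59).
Reduce top mod 59: now compute (20/59).
Pull out 2^2: since 59 ≡ 3 (mod 8), (2/59) = -1, so (2/59)^2 = +1.
Reciprocity: 5 ≡ 1 and 59 ≡ 3 (mod 4), so (5/59) = +(59/5).
Reduce top mod 5: now compute (4/5).
Pull out 2^2: since 5 ≡ 5 (mod 8), (2/5) = -1, so (2/5)^2 = +1.
Reached (1/5) = 1. Collecting the sign flips along the way, the symbol is -1.

-1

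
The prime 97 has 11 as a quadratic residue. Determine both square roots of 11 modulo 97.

97 ≡ 1 (mod 4), so we find a root by search.
Trying successive values, 37² = 1369 ≡ 11 (mod 97). The other root is 97 − 37 = 60.

37, 60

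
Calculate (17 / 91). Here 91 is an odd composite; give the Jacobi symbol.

Reciprocity: 17 ≡ 1 and 91 ≡ 3 (mod 4), so (17/91) = +(91/17).
Reduce top mod 17: now compute (6/17).
Pull out 2: since 17 ≡ 1 (mod 8), (2/17) = +1.
Reciprocity: 3 ≡ 3 and 17 ≡ 1 (mod 4), so (3/17) = +(17/3).
Reduce top mod 3: now compute (2/3).
Pull out 2: since 3 ≡ 3 (mod 8), (2/3) = -1.
Reached (1/3) = 1. Collecting the sign flips along the way, the symbol is -1.

-1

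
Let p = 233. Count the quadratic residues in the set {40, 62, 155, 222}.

(40/233) = -1 → non-residue.
(62/233) = +1 → QR.
(155/233) = -1 → non-residue.
(222/233) = -1 → non-residue.
Total quadratic residues among the 4: 1.

1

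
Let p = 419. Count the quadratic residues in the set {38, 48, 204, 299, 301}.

(38/419) = +1 → QR.
(48/419) = +1 → QR.
(204/419) = -1 → non-residue.
(299/419) = +1 → QR.
(301/419) = +1 → QR.
Total quadratic residues among the 5: 4.

4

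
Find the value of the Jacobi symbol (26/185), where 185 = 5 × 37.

Pull out 2: since 185 ≡ 1 (mod 8), (2/185) = +1.
Reciprocity: 13 ≡ 1 and 185 ≡ 1 (mod 4), so (13/185) = +(185/13).
Reduce top mod 13: now compute (3/13).
Reciprocity: 3 ≡ 3 and 13 ≡ 1 (mod 4), so (3/13) = +(13/3).
Reduce top mod 3: now compute (1/3).
Reached (1/3) = 1. Collecting the sign flips along the way, the symbol is +1.

1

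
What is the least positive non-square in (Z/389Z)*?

2

(2/389) = −1, so 2 is the smallest positive non-residue mod 389.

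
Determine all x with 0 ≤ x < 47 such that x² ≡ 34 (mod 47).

9, 38

Since 47 ≡ 3 (mod 4), a square root of 34 is 34^((47+1)/4) = 34^12 mod 47.
Repeated squaring: 34^2≡28, 34^4≡32, 34^8≡37 (mod 47).
34^12 = 34^(8+4) ≡ 9 (mod 47).
Check: 9² = 81 ≡ 34 (mod 47). The two roots are 9 and 38.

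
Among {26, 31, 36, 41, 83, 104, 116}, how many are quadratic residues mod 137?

(26/137) = -1 → non-residue.
(31/137) = -1 → non-residue.
(36/137) = +1 → QR.
(41/137) = -1 → non-residue.
(83/137) = -1 → non-residue.
(104/137) = -1 → non-residue.
(116/137) = -1 → non-residue.
Total quadratic residues among the 7: 1.

1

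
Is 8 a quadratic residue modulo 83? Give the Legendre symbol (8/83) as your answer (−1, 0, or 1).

Pull out 2^3: since 83 ≡ 3 (mod 8), (2/83) = -1, so (2/83)^3 = -1.
Reached (1/83) = 1. Collecting the sign flips along the way, the symbol is -1.

-1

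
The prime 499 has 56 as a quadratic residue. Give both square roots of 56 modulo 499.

183, 316

Since 499 ≡ 3 (mod 4), a square root of 56 is 56^((499+1)/4) = 56^125 mod 499.
Repeated squaring: 56^2≡142, 56^4≡204, 56^8≡199, 56^16≡180, 56^32≡464, 56^64≡227 (mod 499).
56^125 = 56^(64+32+16+8+4+1) ≡ 183 (mod 499).
Check: 183² = 33489 ≡ 56 (mod 499). The two roots are 183 and 316.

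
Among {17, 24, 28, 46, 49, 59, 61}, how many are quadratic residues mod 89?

2

(17/89) = +1 → QR.
(24/89) = -1 → non-residue.
(28/89) = -1 → non-residue.
(46/89) = -1 → non-residue.
(49/89) = +1 → QR.
(59/89) = -1 → non-residue.
(61/89) = -1 → non-residue.
Total quadratic residues among the 7: 2.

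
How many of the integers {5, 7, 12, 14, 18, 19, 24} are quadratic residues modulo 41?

2

(5/41) = +1 → QR.
(7/41) = -1 → non-residue.
(12/41) = -1 → non-residue.
(14/41) = -1 → non-residue.
(18/41) = +1 → QR.
(19/41) = -1 → non-residue.
(24/41) = -1 → non-residue.
Total quadratic residues among the 7: 2.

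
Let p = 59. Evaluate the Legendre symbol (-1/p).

-1

First reduce: -1 ≡ 58 (mod 59).
Pull out 2: since 59 ≡ 3 (mod 8), (2/59) = -1.
Reciprocity: 29 ≡ 1 and 59 ≡ 3 (mod 4), so (29/59) = +(59/29).
Reduce top mod 29: now compute (1/29).
Reached (1/29) = 1. Collecting the sign flips along the way, the symbol is -1.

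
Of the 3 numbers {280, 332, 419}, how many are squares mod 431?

0

(280/431) = -1 → non-residue.
(332/431) = -1 → non-residue.
(419/431) = -1 → non-residue.
Total quadratic residues among the 3: 0.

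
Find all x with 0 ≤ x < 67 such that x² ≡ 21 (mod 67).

Since 67 ≡ 3 (mod 4), a square root of 21 is 21^((67+1)/4) = 21^17 mod 67.
Repeated squaring: 21^2≡39, 21^4≡47, 21^8≡65, 21^16≡4 (mod 67).
21^17 = 21^(16+1) ≡ 17 (mod 67).
Check: 17² = 289 ≡ 21 (mod 67). The two roots are 17 and 50.

17, 50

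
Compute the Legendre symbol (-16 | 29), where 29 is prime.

Euler's criterion: (-16/29) ≡ 13^14 (mod 29).
13^2 ≡ 24 (mod 29)
13^4 ≡ 25 (mod 29)
13^8 ≡ 16 (mod 29)
13^14 = 13^(8+4+2) ≡ 1 (mod 29).
Result is 1, so (-16/29) = 1.

1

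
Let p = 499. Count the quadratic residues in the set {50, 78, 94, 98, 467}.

1

(50/499) = -1 → non-residue.
(78/499) = -1 → non-residue.
(94/499) = -1 → non-residue.
(98/499) = -1 → non-residue.
(467/499) = +1 → QR.
Total quadratic residues among the 5: 1.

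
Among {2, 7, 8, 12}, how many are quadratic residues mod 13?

1

(2/13) = -1 → non-residue.
(7/13) = -1 → non-residue.
(8/13) = -1 → non-residue.
(12/13) = +1 → QR.
Total quadratic residues among the 4: 1.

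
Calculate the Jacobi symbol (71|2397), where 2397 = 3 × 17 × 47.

Reciprocity: 71 ≡ 3 and 2397 ≡ 1 (mod 4), so (71/2397) = +(2397/71).
Reduce top mod 71: now compute (54/71).
Pull out 2: since 71 ≡ 7 (mod 8), (2/71) = +1.
Reciprocity: 27 ≡ 3 and 71 ≡ 3 (mod 4), so (27/71) = −(71/27).
Reduce top mod 27: now compute (17/27).
Reciprocity: 17 ≡ 1 and 27 ≡ 3 (mod 4), so (17/27) = +(27/17).
Reduce top mod 17: now compute (10/17).
Pull out 2: since 17 ≡ 1 (mod 8), (2/17) = +1.
Reciprocity: 5 ≡ 1 and 17 ≡ 1 (mod 4), so (5/17) = +(17/5).
Reduce top mod 5: now compute (2/5).
Pull out 2: since 5 ≡ 5 (mod 8), (2/5) = -1.
Reached (1/5) = 1. Collecting the sign flips along the way, the symbol is +1.

1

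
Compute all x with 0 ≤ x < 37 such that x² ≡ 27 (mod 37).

8, 29

37 ≡ 1 (mod 4), so we find a root by search.
Trying successive values, 8² = 64 ≡ 27 (mod 37). The other root is 37 − 8 = 29.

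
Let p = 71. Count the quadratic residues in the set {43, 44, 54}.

(43/71) = +1 → QR.
(44/71) = -1 → non-residue.
(54/71) = +1 → QR.
Total quadratic residues among the 3: 2.

2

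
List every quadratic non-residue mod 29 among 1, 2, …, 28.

Square k = 1,…,14 (k and 29−k give the same square):
1²=1, 2²=4, 3²=9, 4²=16, 5²=25, 6²≡7, 7²≡20, 8²≡6, 9²≡23, 10²≡13, 11²≡5, 12²≡28, 13²≡24, 14²≡22 (mod 29).
The residues are {1, 4, 5, 6, 7, 9, 13, 16, 20, 22, 23, 24, 25, 28}; the non-residues are the remaining 14 nonzero classes.

2,3,8,10,11,12,14,15,17,18,19,21,26,27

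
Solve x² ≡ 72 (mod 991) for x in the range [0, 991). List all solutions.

Since 991 ≡ 3 (mod 4), a square root of 72 is 72^((991+1)/4) = 72^248 mod 991.
Repeated squaring: 72^2≡229, 72^4≡909, 72^8≡778, 72^16≡774, 72^32≡512, 72^64≡520, 72^128≡848 (mod 991).
72^248 = 72^(128+64+32+16+8) ≡ 453 (mod 991).
Check: 453² = 205209 ≡ 72 (mod 991). The two roots are 453 and 538.

453, 538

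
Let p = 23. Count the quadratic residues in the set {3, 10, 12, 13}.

(3/23) = +1 → QR.
(10/23) = -1 → non-residue.
(12/23) = +1 → QR.
(13/23) = +1 → QR.
Total quadratic residues among the 4: 3.

3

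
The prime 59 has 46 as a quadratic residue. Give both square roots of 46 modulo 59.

20, 39

Since 59 ≡ 3 (mod 4), a square root of 46 is 46^((59+1)/4) = 46^15 mod 59.
Repeated squaring: 46^2≡51, 46^4≡5, 46^8≡25 (mod 59).
46^15 = 46^(8+4+2+1) ≡ 20 (mod 59).
Check: 20² = 400 ≡ 46 (mod 59). The two roots are 20 and 39.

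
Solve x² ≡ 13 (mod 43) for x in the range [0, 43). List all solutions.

20, 23

Since 43 ≡ 3 (mod 4), a square root of 13 is 13^((43+1)/4) = 13^11 mod 43.
Repeated squaring: 13^2≡40, 13^4≡9, 13^8≡38 (mod 43).
13^11 = 13^(8+2+1) ≡ 23 (mod 43).
Check: 23² = 529 ≡ 13 (mod 43). The two roots are 20 and 23.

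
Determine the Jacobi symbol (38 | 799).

-1

Pull out 2: since 799 ≡ 7 (mod 8), (2/799) = +1.
Reciprocity: 19 ≡ 3 and 799 ≡ 3 (mod 4), so (19/799) = −(799/19).
Reduce top mod 19: now compute (1/19).
Reached (1/19) = 1. Collecting the sign flips along the way, the symbol is -1.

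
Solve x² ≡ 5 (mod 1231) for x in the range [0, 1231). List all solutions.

Since 1231 ≡ 3 (mod 4), a square root of 5 is 5^((1231+1)/4) = 5^308 mod 1231.
Repeated squaring: 5^2≡25, 5^4≡625, 5^8≡398, 5^16≡836, 5^32≡919, 5^64≡95, 5^128≡408, 5^256≡279 (mod 1231).
5^308 = 5^(256+32+16+4) ≡ 539 (mod 1231).
Check: 539² = 290521 ≡ 5 (mod 1231). The two roots are 539 and 692.

539, 692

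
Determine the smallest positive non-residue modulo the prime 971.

(2/971) = −1, so 2 is the smallest positive non-residue mod 971.

2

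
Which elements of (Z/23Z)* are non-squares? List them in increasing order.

Square k = 1,…,11 (k and 23−k give the same square):
1²=1, 2²=4, 3²=9, 4²=16, 5²≡2, 6²≡13, 7²≡3, 8²≡18, 9²≡12, 10²≡8, 11²≡6 (mod 23).
The residues are {1, 2, 3, 4, 6, 8, 9, 12, 13, 16, 18}; the non-residues are the remaining 11 nonzero classes.

5, 7, 10, 11, 14, 15, 17, 19, 20, 21, 22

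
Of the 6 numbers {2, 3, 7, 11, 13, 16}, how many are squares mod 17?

3

(2/17) = +1 → QR.
(3/17) = -1 → non-residue.
(7/17) = -1 → non-residue.
(11/17) = -1 → non-residue.
(13/17) = +1 → QR.
(16/17) = +1 → QR.
Total quadratic residues among the 6: 3.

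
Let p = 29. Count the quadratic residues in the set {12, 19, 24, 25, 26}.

(12/29) = -1 → non-residue.
(19/29) = -1 → non-residue.
(24/29) = +1 → QR.
(25/29) = +1 → QR.
(26/29) = -1 → non-residue.
Total quadratic residues among the 5: 2.

2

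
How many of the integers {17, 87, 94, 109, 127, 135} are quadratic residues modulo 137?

4

(17/137) = +1 → QR.
(87/137) = +1 → QR.
(94/137) = -1 → non-residue.
(109/137) = +1 → QR.
(127/137) = -1 → non-residue.
(135/137) = +1 → QR.
Total quadratic residues among the 6: 4.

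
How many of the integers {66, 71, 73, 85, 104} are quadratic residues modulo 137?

1

(66/137) = -1 → non-residue.
(71/137) = -1 → non-residue.
(73/137) = +1 → QR.
(85/137) = -1 → non-residue.
(104/137) = -1 → non-residue.
Total quadratic residues among the 5: 1.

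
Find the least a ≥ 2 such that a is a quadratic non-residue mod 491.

2

(2/491) = −1, so 2 is the smallest positive non-residue mod 491.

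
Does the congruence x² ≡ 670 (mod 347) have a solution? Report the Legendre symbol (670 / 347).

First reduce: 670 ≡ 323 (mod 347).
Reciprocity: 323 ≡ 3 and 347 ≡ 3 (mod 4), so (323/347) = −(347/323).
Reduce top mod 323: now compute (24/323).
Pull out 2^3: since 323 ≡ 3 (mod 8), (2/323) = -1, so (2/323)^3 = -1.
Reciprocity: 3 ≡ 3 and 323 ≡ 3 (mod 4), so (3/323) = −(323/3).
Reduce top mod 3: now compute (2/3).
Pull out 2: since 3 ≡ 3 (mod 8), (2/3) = -1.
Reached (1/3) = 1. Collecting the sign flips along the way, the symbol is +1.

1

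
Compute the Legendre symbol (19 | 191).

Reciprocity: 19 ≡ 3 and 191 ≡ 3 (mod 4), so (19/191) = −(191/19).
Reduce top mod 19: now compute (1/19).
Reached (1/19) = 1. Collecting the sign flips along the way, the symbol is -1.

-1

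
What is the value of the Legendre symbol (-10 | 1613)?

First reduce: -10 ≡ 1603 (mod 1613).
Reciprocity: 1603 ≡ 3 and 1613 ≡ 1 (mod 4), so (1603/1613) = +(1613/1603).
Reduce top mod 1603: now compute (10/1603).
Pull out 2: since 1603 ≡ 3 (mod 8), (2/1603) = -1.
Reciprocity: 5 ≡ 1 and 1603 ≡ 3 (mod 4), so (5/1603) = +(1603/5).
Reduce top mod 5: now compute (3/5).
Reciprocity: 3 ≡ 3 and 5 ≡ 1 (mod 4), so (3/5) = +(5/3).
Reduce top mod 3: now compute (2/3).
Pull out 2: since 3 ≡ 3 (mod 8), (2/3) = -1.
Reached (1/3) = 1. Collecting the sign flips along the way, the symbol is +1.

1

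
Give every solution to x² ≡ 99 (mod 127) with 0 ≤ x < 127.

37, 90

Since 127 ≡ 3 (mod 4), a square root of 99 is 99^((127+1)/4) = 99^32 mod 127.
Repeated squaring: 99^2≡22, 99^4≡103, 99^8≡68, 99^16≡52, 99^32≡37 (mod 127).
99^32 = 99^(32) ≡ 37 (mod 127).
Check: 37² = 1369 ≡ 99 (mod 127). The two roots are 37 and 90.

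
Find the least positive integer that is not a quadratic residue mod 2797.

2

(2/2797) = −1, so 2 is the smallest positive non-residue mod 2797.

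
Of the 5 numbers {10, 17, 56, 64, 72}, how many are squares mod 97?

2

(10/97) = -1 → non-residue.
(17/97) = -1 → non-residue.
(56/97) = -1 → non-residue.
(64/97) = +1 → QR.
(72/97) = +1 → QR.
Total quadratic residues among the 5: 2.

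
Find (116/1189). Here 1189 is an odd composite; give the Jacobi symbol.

0

Pull out 2^2: since 1189 ≡ 5 (mod 8), (2/1189) = -1, so (2/1189)^2 = +1.
Reciprocity: 29 ≡ 1 and 1189 ≡ 1 (mod 4), so (29/1189) = +(1189/29).
Reduce top mod 29: now compute (0/29).
Top reduces to 0: gcd > 1, so the symbol is 0.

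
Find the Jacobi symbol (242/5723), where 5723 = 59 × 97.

Pull out 2: since 5723 ≡ 3 (mod 8), (2/5723) = -1.
Reciprocity: 121 ≡ 1 and 5723 ≡ 3 (mod 4), so (121/5723) = +(5723/121).
Reduce top mod 121: now compute (36/121).
Pull out 2^2: since 121 ≡ 1 (mod 8), (2/121) = +1, so (2/121)^2 = +1.
Reciprocity: 9 ≡ 1 and 121 ≡ 1 (mod 4), so (9/121) = +(121/9).
Reduce top mod 9: now compute (4/9).
Pull out 2^2: since 9 ≡ 1 (mod 8), (2/9) = +1, so (2/9)^2 = +1.
Reached (1/9) = 1. Collecting the sign flips along the way, the symbol is -1.

-1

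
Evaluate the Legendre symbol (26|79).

Pull out 2: since 79 ≡ 7 (mod 8), (2/79) = +1.
Reciprocity: 13 ≡ 1 and 79 ≡ 3 (mod 4), so (13/79) = +(79/13).
Reduce top mod 13: now compute (1/13).
Reached (1/13) = 1. Collecting the sign flips along the way, the symbol is +1.

1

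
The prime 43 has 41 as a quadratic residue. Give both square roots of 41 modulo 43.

Since 43 ≡ 3 (mod 4), a square root of 41 is 41^((43+1)/4) = 41^11 mod 43.
Repeated squaring: 41^2≡4, 41^4≡16, 41^8≡41 (mod 43).
41^11 = 41^(8+2+1) ≡ 16 (mod 43).
Check: 16² = 256 ≡ 41 (mod 43). The two roots are 16 and 27.

16, 27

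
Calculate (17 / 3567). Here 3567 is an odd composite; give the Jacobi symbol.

-1

Reciprocity: 17 ≡ 1 and 3567 ≡ 3 (mod 4), so (17/3567) = +(3567/17).
Reduce top mod 17: now compute (14/17).
Pull out 2: since 17 ≡ 1 (mod 8), (2/17) = +1.
Reciprocity: 7 ≡ 3 and 17 ≡ 1 (mod 4), so (7/17) = +(17/7).
Reduce top mod 7: now compute (3/7).
Reciprocity: 3 ≡ 3 and 7 ≡ 3 (mod 4), so (3/7) = −(7/3).
Reduce top mod 3: now compute (1/3).
Reached (1/3) = 1. Collecting the sign flips along the way, the symbol is -1.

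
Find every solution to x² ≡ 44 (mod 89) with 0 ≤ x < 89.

89 ≡ 1 (mod 4), so we find a root by search.
Trying successive values, 20² = 400 ≡ 44 (mod 89). The other root is 89 − 20 = 69.

20, 69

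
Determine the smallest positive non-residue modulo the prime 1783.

3

(2/1783) = +1, so 2 is a residue.
(3/1783) = −1, so 3 is the smallest positive non-residue mod 1783.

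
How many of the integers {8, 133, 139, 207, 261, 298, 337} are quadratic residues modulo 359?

(8/359) = +1 → QR.
(133/359) = +1 → QR.
(139/359) = -1 → non-residue.
(207/359) = +1 → QR.
(261/359) = -1 → non-residue.
(298/359) = +1 → QR.
(337/359) = -1 → non-residue.
Total quadratic residues among the 7: 4.

4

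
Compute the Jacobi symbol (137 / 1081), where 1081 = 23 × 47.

1

Reciprocity: 137 ≡ 1 and 1081 ≡ 1 (mod 4), so (137/1081) = +(1081/137).
Reduce top mod 137: now compute (122/137).
Pull out 2: since 137 ≡ 1 (mod 8), (2/137) = +1.
Reciprocity: 61 ≡ 1 and 137 ≡ 1 (mod 4), so (61/137) = +(137/61).
Reduce top mod 61: now compute (15/61).
Reciprocity: 15 ≡ 3 and 61 ≡ 1 (mod 4), so (15/61) = +(61/15).
Reduce top mod 15: now compute (1/15).
Reached (1/15) = 1. Collecting the sign flips along the way, the symbol is +1.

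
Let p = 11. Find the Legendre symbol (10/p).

Pull out 2: since 11 ≡ 3 (mod 8), (2/11) = -1.
Reciprocity: 5 ≡ 1 and 11 ≡ 3 (mod 4), so (5/11) = +(11/5).
Reduce top mod 5: now compute (1/5).
Reached (1/5) = 1. Collecting the sign flips along the way, the symbol is -1.

-1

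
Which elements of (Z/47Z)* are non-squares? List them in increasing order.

Square k = 1,…,23 (k and 47−k give the same square):
1²=1, 2²=4, 3²=9, 4²=16, 5²=25, 6²=36, 7²≡2, 8²≡17, 9²≡34, 10²≡6, 11²≡27, 12²≡3, 13²≡28, 14²≡8, 15²≡37, 16²≡21, 17²≡7, 18²≡42, 19²≡32, 20²≡24, 21²≡18, 22²≡14, 23²≡12 (mod 47).
The residues are {1, 2, 3, 4, 6, 7, 8, 9, 12, 14, 16, 17, 18, 21, 24, 25, 27, 28, 32, 34, 36, 37, 42}; the non-residues are the remaining 23 nonzero classes.

5, 10, 11, 13, 15, 19, 20, 22, 23, 26, 29, 30, 31, 33, 35, 38, 39, 40, 41, 43, 44, 45, 46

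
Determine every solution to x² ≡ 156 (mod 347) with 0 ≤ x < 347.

Since 347 ≡ 3 (mod 4), a square root of 156 is 156^((347+1)/4) = 156^87 mod 347.
Repeated squaring: 156^2≡46, 156^4≡34, 156^8≡115, 156^16≡39, 156^32≡133, 156^64≡339 (mod 347).
156^87 = 156^(64+16+4+2+1) ≡ 117 (mod 347).
Check: 117² = 13689 ≡ 156 (mod 347). The two roots are 117 and 230.

117, 230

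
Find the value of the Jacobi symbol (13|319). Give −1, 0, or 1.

Reciprocity: 13 ≡ 1 and 319 ≡ 3 (mod 4), so (13/319) = +(319/13).
Reduce top mod 13: now compute (7/13).
Reciprocity: 7 ≡ 3 and 13 ≡ 1 (mod 4), so (7/13) = +(13/7).
Reduce top mod 7: now compute (6/7).
Pull out 2: since 7 ≡ 7 (mod 8), (2/7) = +1.
Reciprocity: 3 ≡ 3 and 7 ≡ 3 (mod 4), so (3/7) = −(7/3).
Reduce top mod 3: now compute (1/3).
Reached (1/3) = 1. Collecting the sign flips along the way, the symbol is -1.

-1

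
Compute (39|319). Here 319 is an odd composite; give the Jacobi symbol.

1

Reciprocity: 39 ≡ 3 and 319 ≡ 3 (mod 4), so (39/319) = −(319/39).
Reduce top mod 39: now compute (7/39).
Reciprocity: 7 ≡ 3 and 39 ≡ 3 (mod 4), so (7/39) = −(39/7).
Reduce top mod 7: now compute (4/7).
Pull out 2^2: since 7 ≡ 7 (mod 8), (2/7) = +1, so (2/7)^2 = +1.
Reached (1/7) = 1. Collecting the sign flips along the way, the symbol is +1.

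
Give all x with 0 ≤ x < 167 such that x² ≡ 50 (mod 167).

65, 102

Since 167 ≡ 3 (mod 4), a square root of 50 is 50^((167+1)/4) = 50^42 mod 167.
Repeated squaring: 50^2≡162, 50^4≡25, 50^8≡124, 50^16≡12, 50^32≡144 (mod 167).
50^42 = 50^(32+8+2) ≡ 65 (mod 167).
Check: 65² = 4225 ≡ 50 (mod 167). The two roots are 65 and 102.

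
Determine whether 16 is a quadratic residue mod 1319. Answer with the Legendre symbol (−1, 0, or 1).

1

Pull out 2^4: since 1319 ≡ 7 (mod 8), (2/1319) = +1, so (2/1319)^4 = +1.
Reached (1/1319) = 1. Collecting the sign flips along the way, the symbol is +1.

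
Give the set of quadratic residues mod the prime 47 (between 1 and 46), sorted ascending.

1 2 3 4 6 7 8 9 12 14 16 17 18 21 24 25 27 28 32 34 36 37 42

Square k = 1,…,23 (k and 47−k give the same square):
1²=1, 2²=4, 3²=9, 4²=16, 5²=25, 6²=36, 7²≡2, 8²≡17, 9²≡34, 10²≡6, 11²≡27, 12²≡3, 13²≡28, 14²≡8, 15²≡37, 16²≡21, 17²≡7, 18²≡42, 19²≡32, 20²≡24, 21²≡18, 22²≡14, 23²≡12 (mod 47).
So the quadratic residues mod 47 are {1, 2, 3, 4, 6, 7, 8, 9, 12, 14, 16, 17, 18, 21, 24, 25, 27, 28, 32, 34, 36, 37, 42}.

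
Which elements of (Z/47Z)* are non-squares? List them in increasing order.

Square k = 1,…,23 (k and 47−k give the same square):
1²=1, 2²=4, 3²=9, 4²=16, 5²=25, 6²=36, 7²≡2, 8²≡17, 9²≡34, 10²≡6, 11²≡27, 12²≡3, 13²≡28, 14²≡8, 15²≡37, 16²≡21, 17²≡7, 18²≡42, 19²≡32, 20²≡24, 21²≡18, 22²≡14, 23²≡12 (mod 47).
The residues are {1, 2, 3, 4, 6, 7, 8, 9, 12, 14, 16, 17, 18, 21, 24, 25, 27, 28, 32, 34, 36, 37, 42}; the non-residues are the remaining 23 nonzero classes.

5,10,11,13,15,19,20,22,23,26,29,30,31,33,35,38,39,40,41,43,44,45,46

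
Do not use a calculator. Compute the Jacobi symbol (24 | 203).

Pull out 2^3: since 203 ≡ 3 (mod 8), (2/203) = -1, so (2/203)^3 = -1.
Reciprocity: 3 ≡ 3 and 203 ≡ 3 (mod 4), so (3/203) = −(203/3).
Reduce top mod 3: now compute (2/3).
Pull out 2: since 3 ≡ 3 (mod 8), (2/3) = -1.
Reached (1/3) = 1. Collecting the sign flips along the way, the symbol is -1.

-1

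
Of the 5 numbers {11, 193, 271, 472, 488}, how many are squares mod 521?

(11/521) = +1 → QR.
(193/521) = -1 → non-residue.
(271/521) = +1 → QR.
(472/521) = +1 → QR.
(488/521) = -1 → non-residue.
Total quadratic residues among the 5: 3.

3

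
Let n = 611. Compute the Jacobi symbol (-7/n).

First reduce: -7 ≡ 604 (mod 611).
Pull out 2^2: since 611 ≡ 3 (mod 8), (2/611) = -1, so (2/611)^2 = +1.
Reciprocity: 151 ≡ 3 and 611 ≡ 3 (mod 4), so (151/611) = −(611/151).
Reduce top mod 151: now compute (7/151).
Reciprocity: 7 ≡ 3 and 151 ≡ 3 (mod 4), so (7/151) = −(151/7).
Reduce top mod 7: now compute (4/7).
Pull out 2^2: since 7 ≡ 7 (mod 8), (2/7) = +1, so (2/7)^2 = +1.
Reached (1/7) = 1. Collecting the sign flips along the way, the symbol is +1.

1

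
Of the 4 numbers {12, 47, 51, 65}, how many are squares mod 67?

(12/67) = -1 → non-residue.
(47/67) = +1 → QR.
(51/67) = -1 → non-residue.
(65/67) = +1 → QR.
Total quadratic residues among the 4: 2.

2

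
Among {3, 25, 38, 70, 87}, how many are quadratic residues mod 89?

2

(3/89) = -1 → non-residue.
(25/89) = +1 → QR.
(38/89) = -1 → non-residue.
(70/89) = -1 → non-residue.
(87/89) = +1 → QR.
Total quadratic residues among the 5: 2.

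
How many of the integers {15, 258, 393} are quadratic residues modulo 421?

3

(15/421) = +1 → QR.
(258/421) = +1 → QR.
(393/421) = +1 → QR.
Total quadratic residues among the 3: 3.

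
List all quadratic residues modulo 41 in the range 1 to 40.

1, 2, 4, 5, 8, 9, 10, 16, 18, 20, 21, 23, 25, 31, 32, 33, 36, 37, 39, 40

Square k = 1,…,20 (k and 41−k give the same square):
1²=1, 2²=4, 3²=9, 4²=16, 5²=25, 6²=36, 7²≡8, 8²≡23, 9²≡40, 10²≡18, 11²≡39, 12²≡21, 13²≡5, 14²≡32, 15²≡20, 16²≡10, 17²≡2, 18²≡37, 19²≡33, 20²≡31 (mod 41).
So the quadratic residues mod 41 are {1, 2, 4, 5, 8, 9, 10, 16, 18, 20, 21, 23, 25, 31, 32, 33, 36, 37, 39, 40}.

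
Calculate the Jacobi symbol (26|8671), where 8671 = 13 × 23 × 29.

0

Pull out 2: since 8671 ≡ 7 (mod 8), (2/8671) = +1.
Reciprocity: 13 ≡ 1 and 8671 ≡ 3 (mod 4), so (13/8671) = +(8671/13).
Reduce top mod 13: now compute (0/13).
Top reduces to 0: gcd > 1, so the symbol is 0.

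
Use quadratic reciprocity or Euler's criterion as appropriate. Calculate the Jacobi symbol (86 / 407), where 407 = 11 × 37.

Pull out 2: since 407 ≡ 7 (mod 8), (2/407) = +1.
Reciprocity: 43 ≡ 3 and 407 ≡ 3 (mod 4), so (43/407) = −(407/43).
Reduce top mod 43: now compute (20/43).
Pull out 2^2: since 43 ≡ 3 (mod 8), (2/43) = -1, so (2/43)^2 = +1.
Reciprocity: 5 ≡ 1 and 43 ≡ 3 (mod 4), so (5/43) = +(43/5).
Reduce top mod 5: now compute (3/5).
Reciprocity: 3 ≡ 3 and 5 ≡ 1 (mod 4), so (3/5) = +(5/3).
Reduce top mod 3: now compute (2/3).
Pull out 2: since 3 ≡ 3 (mod 8), (2/3) = -1.
Reached (1/3) = 1. Collecting the sign flips along the way, the symbol is +1.

1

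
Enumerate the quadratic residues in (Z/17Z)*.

Square k = 1,…,8 (k and 17−k give the same square):
1²=1, 2²=4, 3²=9, 4²=16, 5²≡8, 6²≡2, 7²≡15, 8²≡13 (mod 17).
So the quadratic residues mod 17 are {1, 2, 4, 8, 9, 13, 15, 16}.

1,2,4,8,9,13,15,16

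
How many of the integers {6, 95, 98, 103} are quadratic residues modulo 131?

0

(6/131) = -1 → non-residue.
(95/131) = -1 → non-residue.
(98/131) = -1 → non-residue.
(103/131) = -1 → non-residue.
Total quadratic residues among the 4: 0.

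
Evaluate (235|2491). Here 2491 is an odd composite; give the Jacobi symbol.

Reciprocity: 235 ≡ 3 and 2491 ≡ 3 (mod 4), so (235/2491) = −(2491/235).
Reduce top mod 235: now compute (141/235).
Reciprocity: 141 ≡ 1 and 235 ≡ 3 (mod 4), so (141/235) = +(235/141).
Reduce top mod 141: now compute (94/141).
Pull out 2: since 141 ≡ 5 (mod 8), (2/141) = -1.
Reciprocity: 47 ≡ 3 and 141 ≡ 1 (mod 4), so (47/141) = +(141/47).
Reduce top mod 47: now compute (0/47).
Top reduces to 0: gcd > 1, so the symbol is 0.

0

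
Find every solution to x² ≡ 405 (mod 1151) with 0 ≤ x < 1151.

306, 845

Since 1151 ≡ 3 (mod 4), a square root of 405 is 405^((1151+1)/4) = 405^288 mod 1151.
Repeated squaring: 405^2≡583, 405^4≡344, 405^8≡934, 405^16≡1049, 405^32≡45, 405^64≡874, 405^128≡763, 405^256≡914 (mod 1151).
405^288 = 405^(256+32) ≡ 845 (mod 1151).
Check: 845² = 714025 ≡ 405 (mod 1151). The two roots are 306 and 845.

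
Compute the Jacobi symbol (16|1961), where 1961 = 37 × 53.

1

Pull out 2^4: since 1961 ≡ 1 (mod 8), (2/1961) = +1, so (2/1961)^4 = +1.
Reached (1/1961) = 1. Collecting the sign flips along the way, the symbol is +1.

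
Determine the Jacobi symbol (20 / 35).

0

Pull out 2^2: since 35 ≡ 3 (mod 8), (2/35) = -1, so (2/35)^2 = +1.
Reciprocity: 5 ≡ 1 and 35 ≡ 3 (mod 4), so (5/35) = +(35/5).
Reduce top mod 5: now compute (0/5).
Top reduces to 0: gcd > 1, so the symbol is 0.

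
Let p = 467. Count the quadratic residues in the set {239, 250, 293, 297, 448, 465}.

4

(239/467) = +1 → QR.
(250/467) = +1 → QR.
(293/467) = -1 → non-residue.
(297/467) = -1 → non-residue.
(448/467) = +1 → QR.
(465/467) = +1 → QR.
Total quadratic residues among the 6: 4.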